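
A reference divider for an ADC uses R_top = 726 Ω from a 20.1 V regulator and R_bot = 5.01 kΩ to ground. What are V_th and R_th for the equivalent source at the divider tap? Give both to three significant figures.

V_th is the open-circuit tap voltage: 20.1 × 5010/(726 + 5010) = 17.6 V.
With the supply zeroed, R_top and R_bot appear in parallel from the tap: R_th = R_top‖R_bot = (726 × 5010)/5736 = 634 Ω.

V_th = 17.6 V, R_th = 634 Ω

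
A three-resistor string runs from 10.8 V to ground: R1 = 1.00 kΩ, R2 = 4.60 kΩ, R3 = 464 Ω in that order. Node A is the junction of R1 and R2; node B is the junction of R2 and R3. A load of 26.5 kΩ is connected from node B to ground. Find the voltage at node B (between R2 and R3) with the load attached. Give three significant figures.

V ≈ 0.813 V

At node B, R3 is in parallel with the load: R3‖R_L = 456.0 Ω.
Below node A the resistance is R2 + (R3‖R_L) = 5056 Ω, so V_A = 10.8 × 5056/6056 = 9.017 V.
Then V_B = V_A × (R3‖R_L)/(R2 + R3‖R_L) = 9.017 × 456.0/5056 = 0.813 V.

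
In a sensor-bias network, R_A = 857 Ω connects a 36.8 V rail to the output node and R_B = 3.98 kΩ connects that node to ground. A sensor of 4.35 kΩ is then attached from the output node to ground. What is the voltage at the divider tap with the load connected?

The load sits in parallel with R_B: R_B‖R_L = (3980 × 4350) / (3980 + 4350) = 2078 Ω.
V_out = 36.8 × 2078 / (857 + 2078) = 36.8 × 2078/2935 = 26.1 V.

V_out ≈ 26.1 V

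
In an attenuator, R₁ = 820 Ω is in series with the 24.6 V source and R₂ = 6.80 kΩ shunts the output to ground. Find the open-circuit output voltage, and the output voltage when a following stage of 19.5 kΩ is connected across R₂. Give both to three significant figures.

Open-circuit: V = 24.6 × 6800/(820 + 6800) = 22.0 V.
With the load, R₂ becomes R₂‖R_L = 5042 Ω, so V = 24.6 × 5042/5862 = 21.2 V.

Unloaded: 22.0 V; loaded: 21.2 V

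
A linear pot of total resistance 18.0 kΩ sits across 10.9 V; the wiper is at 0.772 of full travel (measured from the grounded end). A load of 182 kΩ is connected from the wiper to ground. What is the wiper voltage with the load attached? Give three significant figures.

The wiper splits the pot into (1−α)R = 4.104 kΩ above and αR = 13.90 kΩ below.
Lower section ‖ load = 12.91 kΩ.
V_wiper = 10.9 × 12.91/(4.104 + 12.91) = 8.27 V.

V ≈ 8.27 V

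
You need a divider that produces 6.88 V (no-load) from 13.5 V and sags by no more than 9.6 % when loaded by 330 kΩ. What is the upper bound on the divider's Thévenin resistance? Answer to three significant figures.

R_th ≤ 35.0 kΩ

Loading drop = R_th/(R_th + R_L) ≤ 0.0960, so R_th ≤ R_L · ε/(1−ε) = 330 kΩ × 0.0960/0.9040 = 35.0 kΩ.
(Any R1, R2 with R2/(R1+R2) = 0.510 and R1‖R2 ≤ 35.0 kΩ will meet the spec.)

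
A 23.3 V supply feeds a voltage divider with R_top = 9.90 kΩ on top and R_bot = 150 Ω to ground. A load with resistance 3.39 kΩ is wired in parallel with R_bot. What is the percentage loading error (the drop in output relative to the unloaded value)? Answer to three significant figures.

The divider's output (Thévenin) resistance is R_top‖R_bot = 147.8 Ω.
Fractional drop under load = R_th/(R_th + R_L) = 147.8 / (147.8 + 3390) = 0.04177.
So the output falls by 4.18 %.

4.18 %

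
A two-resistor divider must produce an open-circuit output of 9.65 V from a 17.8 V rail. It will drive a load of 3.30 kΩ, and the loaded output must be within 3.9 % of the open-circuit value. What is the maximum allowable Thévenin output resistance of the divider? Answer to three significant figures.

R_th ≤ 134 Ω

Loading drop = R_th/(R_th + R_L) ≤ 0.0390, so R_th ≤ R_L · ε/(1−ε) = 3.30 kΩ × 0.0390/0.9610 = 134 Ω.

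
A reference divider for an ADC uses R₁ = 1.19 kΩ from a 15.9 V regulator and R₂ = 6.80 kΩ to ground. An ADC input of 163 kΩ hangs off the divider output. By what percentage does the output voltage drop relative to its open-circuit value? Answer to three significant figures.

0.617 %

The divider's output (Thévenin) resistance is R₁‖R₂ = 1.013 kΩ.
Fractional drop under load = R_th/(R_th + R_L) = 1.013 / (1.013 + 163) = 0.006175.
So the output falls by 0.617 %.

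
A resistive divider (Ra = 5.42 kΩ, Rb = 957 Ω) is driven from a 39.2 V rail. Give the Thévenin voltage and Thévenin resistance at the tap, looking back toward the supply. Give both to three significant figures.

V_th = 5.88 V, R_th = 813 Ω

V_th is the open-circuit tap voltage: 39.2 × 957/(5420 + 957) = 5.88 V.
With the supply zeroed, Ra and Rb appear in parallel from the tap: R_th = Ra‖Rb = (5420 × 957)/6377 = 813 Ω.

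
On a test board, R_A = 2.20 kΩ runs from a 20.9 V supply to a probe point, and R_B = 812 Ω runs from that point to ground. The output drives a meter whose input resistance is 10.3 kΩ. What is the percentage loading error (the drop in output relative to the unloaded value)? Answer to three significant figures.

The divider's output (Thévenin) resistance is R_A‖R_B = 593.1 Ω.
Fractional drop under load = R_th/(R_th + R_L) = 593.1 / (593.1 + 10300) = 0.05445.
So the output falls by 5.44 %.

5.44 %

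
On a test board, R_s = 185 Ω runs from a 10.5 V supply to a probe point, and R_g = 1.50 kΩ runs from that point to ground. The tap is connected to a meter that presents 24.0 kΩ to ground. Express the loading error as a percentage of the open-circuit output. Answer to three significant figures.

0.682 %

The divider's output (Thévenin) resistance is R_s‖R_g = 164.7 Ω.
Fractional drop under load = R_th/(R_th + R_L) = 164.7 / (164.7 + 24000) = 0.006815.
So the output falls by 0.682 %.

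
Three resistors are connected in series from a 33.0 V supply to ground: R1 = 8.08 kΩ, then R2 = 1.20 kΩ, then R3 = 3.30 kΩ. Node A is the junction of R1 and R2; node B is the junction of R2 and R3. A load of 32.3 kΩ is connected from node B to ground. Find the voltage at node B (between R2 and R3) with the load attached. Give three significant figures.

At node B, R3 is in parallel with the load: R3‖R_L = 2.994 kΩ.
Below node A the resistance is R2 + (R3‖R_L) = 4.194 kΩ, so V_A = 33.0 × 4.194/12.27 = 11.28 V.
Then V_B = V_A × (R3‖R_L)/(R2 + R3‖R_L) = 11.28 × 2.994/4.194 = 8.05 V.

V ≈ 8.05 V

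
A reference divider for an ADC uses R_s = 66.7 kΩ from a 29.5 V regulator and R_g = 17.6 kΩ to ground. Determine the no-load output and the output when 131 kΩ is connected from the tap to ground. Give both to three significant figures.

Open-circuit: V = 29.5 × 17.6/(66.7 + 17.6) = 6.16 V.
With the load, R_g becomes R_g‖R_L = 15.52 kΩ, so V = 29.5 × 15.52/82.22 = 5.57 V.

Unloaded: 6.16 V; loaded: 5.57 V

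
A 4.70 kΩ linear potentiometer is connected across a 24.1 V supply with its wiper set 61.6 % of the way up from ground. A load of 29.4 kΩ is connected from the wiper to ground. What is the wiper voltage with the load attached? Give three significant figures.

V ≈ 14.3 V

The wiper splits the pot into (1−α)R = 1.805 kΩ above and αR = 2.895 kΩ below.
Lower section ‖ load = 2.636 kΩ.
V_wiper = 24.1 × 2.636/(1.805 + 2.636) = 14.3 V.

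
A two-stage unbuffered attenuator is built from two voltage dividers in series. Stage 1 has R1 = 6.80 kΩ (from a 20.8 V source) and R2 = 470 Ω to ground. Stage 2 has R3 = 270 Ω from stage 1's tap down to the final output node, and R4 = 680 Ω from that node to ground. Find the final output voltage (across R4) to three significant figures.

V_out ≈ 0.658 V

Stage 2 presents R3+R4 = 950.0 Ω as a load on stage 1's tap.
Stage 1's lower leg becomes R2‖(R3+R4) = 314.4 Ω, so V_mid = 20.8 × 314.4/7114 = 0.9193 V.
Stage 2 is itself unloaded: V_out = V_mid × R4/(R3+R4) = 0.9193 × 680/950.0 = 0.658 V.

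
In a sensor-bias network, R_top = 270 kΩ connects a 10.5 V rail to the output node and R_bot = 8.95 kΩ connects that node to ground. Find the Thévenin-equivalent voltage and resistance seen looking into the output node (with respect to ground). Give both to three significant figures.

V_th = 0.337 V, R_th = 8.66 kΩ

V_th is the open-circuit tap voltage: 10.5 × 8.95/(270 + 8.95) = 0.337 V.
With the supply zeroed, R_top and R_bot appear in parallel from the tap: R_th = R_top‖R_bot = (270 × 8.95)/278.9 = 8.66 kΩ.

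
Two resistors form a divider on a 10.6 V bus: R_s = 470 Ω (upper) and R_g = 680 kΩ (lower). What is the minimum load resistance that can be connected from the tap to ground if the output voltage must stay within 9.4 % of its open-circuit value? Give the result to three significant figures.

Output resistance R_th = R_s‖R_g = (470 × 680000)/680500 = 469.7 Ω.
The fractional drop is R_th/(R_th + R_L); requiring this ≤ 0.0940 gives R_L ≥ R_th(1/0.0940 − 1) = 469.7 × 9.638 = 4.53 kΩ.

R_L(min) ≈ 4.53 kΩ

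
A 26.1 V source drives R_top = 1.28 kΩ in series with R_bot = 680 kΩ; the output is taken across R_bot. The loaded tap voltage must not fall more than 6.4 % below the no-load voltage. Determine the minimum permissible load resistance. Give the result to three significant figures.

R_L(min) ≈ 18.7 kΩ

Output resistance R_th = R_top‖R_bot = (1.28 × 680)/681.3 = 1.278 kΩ.
The fractional drop is R_th/(R_th + R_L); requiring this ≤ 0.0640 gives R_L ≥ R_th(1/0.0640 − 1) = 1.278 × 14.62 = 18.7 kΩ.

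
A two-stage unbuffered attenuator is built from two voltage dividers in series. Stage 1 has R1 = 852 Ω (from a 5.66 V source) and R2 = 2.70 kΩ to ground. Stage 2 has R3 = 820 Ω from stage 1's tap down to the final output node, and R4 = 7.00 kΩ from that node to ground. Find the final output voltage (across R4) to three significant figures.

Stage 2 presents R3+R4 = 7820 Ω as a load on stage 1's tap.
Stage 1's lower leg becomes R2‖(R3+R4) = 2007 Ω, so V_mid = 5.66 × 2007/2859 = 3.973 V.
Stage 2 is itself unloaded: V_out = V_mid × R4/(R3+R4) = 3.973 × 7000/7820 = 3.56 V.

V_out ≈ 3.56 V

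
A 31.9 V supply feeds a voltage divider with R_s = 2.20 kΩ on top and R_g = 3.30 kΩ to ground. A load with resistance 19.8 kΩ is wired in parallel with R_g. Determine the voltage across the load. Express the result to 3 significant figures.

The load sits in parallel with R_g: R_g‖R_L = (3.30 × 19.8) / (3.30 + 19.8) = 2.829 kΩ.
V_out = 31.9 × 2.829 / (2.20 + 2.829) = 31.9 × 2.829/5.029 = 17.9 V.

V_out ≈ 17.9 V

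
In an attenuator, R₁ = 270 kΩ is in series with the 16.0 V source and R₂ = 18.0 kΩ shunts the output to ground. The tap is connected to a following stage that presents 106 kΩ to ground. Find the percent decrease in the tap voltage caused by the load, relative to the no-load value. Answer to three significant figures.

13.7 %

The divider's output (Thévenin) resistance is R₁‖R₂ = 16.88 kΩ.
Fractional drop under load = R_th/(R_th + R_L) = 16.88 / (16.88 + 106) = 0.1373.
So the output falls by 13.7 %.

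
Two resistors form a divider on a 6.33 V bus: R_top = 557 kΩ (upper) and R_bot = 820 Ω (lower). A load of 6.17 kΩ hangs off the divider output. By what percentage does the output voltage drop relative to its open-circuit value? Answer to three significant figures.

Unloaded V = 6.33 × 820/557800 = 0.0093052 V.
Loaded: R_bot‖R_L = 723.8 Ω, giving V = 6.33 × 723.8/557700 = 0.0082150 V.
Drop = (0.0093052 − 0.0082150) / 0.0093052 = 11.7 %.

11.7 %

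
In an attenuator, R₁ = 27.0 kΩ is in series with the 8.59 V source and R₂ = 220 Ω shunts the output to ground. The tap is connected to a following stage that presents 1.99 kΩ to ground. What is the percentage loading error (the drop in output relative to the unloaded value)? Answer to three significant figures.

Unloaded V = 8.59 × 220/27220 = 0.069427 V.
Loaded: R₂‖R_L = 198.1 Ω, giving V = 8.59 × 198.1/27200 = 0.062566 V.
Drop = (0.069427 − 0.062566) / 0.069427 = 9.88 %.

9.88 %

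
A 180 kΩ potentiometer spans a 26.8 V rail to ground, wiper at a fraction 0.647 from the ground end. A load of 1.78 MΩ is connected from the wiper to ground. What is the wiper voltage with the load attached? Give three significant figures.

The wiper splits the pot into (1−α)R = 63.54 kΩ above and αR = 116.5 kΩ below.
Lower section ‖ load = 109.3 kΩ.
V_wiper = 26.8 × 109.3/(63.54 + 109.3) = 16.9 V.

V ≈ 16.9 V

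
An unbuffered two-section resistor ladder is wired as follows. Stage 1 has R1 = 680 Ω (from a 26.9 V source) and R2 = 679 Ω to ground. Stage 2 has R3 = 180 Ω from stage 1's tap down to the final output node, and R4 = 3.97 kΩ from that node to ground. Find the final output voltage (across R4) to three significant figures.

V_out ≈ 11.9 V

Stage 2 presents R3+R4 = 4150 Ω as a load on stage 1's tap.
Stage 1's lower leg becomes R2‖(R3+R4) = 583.5 Ω, so V_mid = 26.9 × 583.5/1264 = 12.42 V.
Stage 2 is itself unloaded: V_out = V_mid × R4/(R3+R4) = 12.42 × 3970/4150 = 11.9 V.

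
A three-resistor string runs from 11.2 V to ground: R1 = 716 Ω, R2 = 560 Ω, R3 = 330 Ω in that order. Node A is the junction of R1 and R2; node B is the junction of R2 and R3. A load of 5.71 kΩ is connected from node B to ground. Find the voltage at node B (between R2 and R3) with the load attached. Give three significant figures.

V ≈ 2.20 V

At node B, R3 is in parallel with the load: R3‖R_L = 312.0 Ω.
Below node A the resistance is R2 + (R3‖R_L) = 872.0 Ω, so V_A = 11.2 × 872.0/1588 = 6.150 V.
Then V_B = V_A × (R3‖R_L)/(R2 + R3‖R_L) = 6.150 × 312.0/872.0 = 2.20 V.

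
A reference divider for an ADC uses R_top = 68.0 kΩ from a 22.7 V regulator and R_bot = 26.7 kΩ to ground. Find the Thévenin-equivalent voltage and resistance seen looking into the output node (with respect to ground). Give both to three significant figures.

V_th is the open-circuit tap voltage: 22.7 × 26.7/(68.0 + 26.7) = 6.40 V.
With the supply zeroed, R_top and R_bot appear in parallel from the tap: R_th = R_top‖R_bot = (68.0 × 26.7)/94.70 = 19.2 kΩ.

V_th = 6.40 V, R_th = 19.2 kΩ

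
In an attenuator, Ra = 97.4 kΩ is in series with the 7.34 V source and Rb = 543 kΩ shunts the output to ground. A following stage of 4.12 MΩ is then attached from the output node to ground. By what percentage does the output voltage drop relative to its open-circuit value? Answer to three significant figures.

The divider's output (Thévenin) resistance is Ra‖Rb = 82.59 kΩ.
Fractional drop under load = R_th/(R_th + R_L) = 82.59 / (82.59 + 4120) = 0.01965.
So the output falls by 1.97 %.

1.97 %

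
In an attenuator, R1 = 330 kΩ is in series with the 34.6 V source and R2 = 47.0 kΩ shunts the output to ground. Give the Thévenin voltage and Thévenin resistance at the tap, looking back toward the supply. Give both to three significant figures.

V_th = 4.31 V, R_th = 41.1 kΩ

V_th is the open-circuit tap voltage: 34.6 × 47.0/(330 + 47.0) = 4.31 V.
With the supply zeroed, R1 and R2 appear in parallel from the tap: R_th = R1‖R2 = (330 × 47.0)/377.0 = 41.1 kΩ.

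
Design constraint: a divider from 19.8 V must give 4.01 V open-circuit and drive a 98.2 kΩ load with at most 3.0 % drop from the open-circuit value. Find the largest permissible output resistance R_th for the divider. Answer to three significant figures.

R_th ≤ 3.04 kΩ

Loading drop = R_th/(R_th + R_L) ≤ 0.0300, so R_th ≤ R_L · ε/(1−ε) = 98.2 kΩ × 0.0300/0.9700 = 3.04 kΩ.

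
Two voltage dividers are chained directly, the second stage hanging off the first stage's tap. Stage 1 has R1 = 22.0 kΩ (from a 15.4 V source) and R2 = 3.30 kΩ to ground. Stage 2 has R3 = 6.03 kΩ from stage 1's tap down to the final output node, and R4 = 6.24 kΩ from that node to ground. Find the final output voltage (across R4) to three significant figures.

Stage 2 presents R3+R4 = 12.27 kΩ as a load on stage 1's tap.
Stage 1's lower leg becomes R2‖(R3+R4) = 2.601 kΩ, so V_mid = 15.4 × 2.601/24.60 = 1.628 V.
Stage 2 is itself unloaded: V_out = V_mid × R4/(R3+R4) = 1.628 × 6.24/12.27 = 0.828 V.

V_out ≈ 0.828 V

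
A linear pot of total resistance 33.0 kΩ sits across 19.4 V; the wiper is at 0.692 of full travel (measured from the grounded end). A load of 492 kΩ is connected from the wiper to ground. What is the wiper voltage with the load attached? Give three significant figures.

The wiper splits the pot into (1−α)R = 10.16 kΩ above and αR = 22.84 kΩ below.
Lower section ‖ load = 21.82 kΩ.
V_wiper = 19.4 × 21.82/(10.16 + 21.82) = 13.2 V.

V ≈ 13.2 V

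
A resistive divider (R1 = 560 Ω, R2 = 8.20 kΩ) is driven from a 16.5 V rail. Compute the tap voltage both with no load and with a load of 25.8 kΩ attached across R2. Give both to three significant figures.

Unloaded: 15.4 V; loaded: 15.1 V

Open-circuit: V = 16.5 × 8200/(560 + 8200) = 15.4 V.
With the load, R2 becomes R2‖R_L = 6222 Ω, so V = 16.5 × 6222/6782 = 15.1 V.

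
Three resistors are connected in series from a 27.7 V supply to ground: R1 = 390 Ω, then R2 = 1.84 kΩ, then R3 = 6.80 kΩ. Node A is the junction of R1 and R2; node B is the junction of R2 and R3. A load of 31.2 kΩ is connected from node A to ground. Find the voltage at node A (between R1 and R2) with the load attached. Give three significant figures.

Below node A the series string R2+R3 = 8640 Ω sits in parallel with the 31200 Ω load: 6766 Ω.
V_A = 27.7 × 6766/(390 + 6766) = 26.2 V.

V ≈ 26.2 V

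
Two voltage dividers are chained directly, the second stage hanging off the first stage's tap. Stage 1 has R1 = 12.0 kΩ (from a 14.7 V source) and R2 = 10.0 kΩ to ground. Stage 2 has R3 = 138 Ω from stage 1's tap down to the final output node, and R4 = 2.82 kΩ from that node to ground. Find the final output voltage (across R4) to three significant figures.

Stage 2 presents R3+R4 = 2958 Ω as a load on stage 1's tap.
Stage 1's lower leg becomes R2‖(R3+R4) = 2283 Ω, so V_mid = 14.7 × 2283/14280 = 2.349 V.
Stage 2 is itself unloaded: V_out = V_mid × R4/(R3+R4) = 2.349 × 2820/2958 = 2.24 V.

V_out ≈ 2.24 V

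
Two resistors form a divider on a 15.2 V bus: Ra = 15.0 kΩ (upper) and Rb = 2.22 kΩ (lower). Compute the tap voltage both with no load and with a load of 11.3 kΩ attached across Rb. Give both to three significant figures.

Unloaded: 1.96 V; loaded: 1.67 V

Open-circuit: V = 15.2 × 2.22/(15.0 + 2.22) = 1.96 V.
With the load, Rb becomes Rb‖R_L = 1.855 kΩ, so V = 15.2 × 1.855/16.86 = 1.67 V.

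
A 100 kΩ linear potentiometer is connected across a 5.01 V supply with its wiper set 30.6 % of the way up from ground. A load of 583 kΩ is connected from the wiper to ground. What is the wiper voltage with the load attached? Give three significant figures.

The wiper splits the pot into (1−α)R = 69.40 kΩ above and αR = 30.60 kΩ below.
Lower section ‖ load = 29.07 kΩ.
V_wiper = 5.01 × 29.07/(69.40 + 29.07) = 1.48 V.

V ≈ 1.48 V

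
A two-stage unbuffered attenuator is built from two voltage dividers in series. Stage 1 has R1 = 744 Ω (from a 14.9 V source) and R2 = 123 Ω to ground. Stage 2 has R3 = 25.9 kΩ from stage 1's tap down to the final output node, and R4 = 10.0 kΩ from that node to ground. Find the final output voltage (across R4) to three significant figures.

V_out ≈ 0.587 V

Stage 2 presents R3+R4 = 35900 Ω as a load on stage 1's tap.
Stage 1's lower leg becomes R2‖(R3+R4) = 122.6 Ω, so V_mid = 14.9 × 122.6/866.6 = 2.108 V.
Stage 2 is itself unloaded: V_out = V_mid × R4/(R3+R4) = 2.108 × 10000/35900 = 0.587 V.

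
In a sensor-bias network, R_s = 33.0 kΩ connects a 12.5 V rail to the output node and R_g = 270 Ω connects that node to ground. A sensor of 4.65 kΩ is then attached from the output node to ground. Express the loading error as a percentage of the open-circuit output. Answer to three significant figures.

The divider's output (Thévenin) resistance is R_s‖R_g = 267.8 Ω.
Fractional drop under load = R_th/(R_th + R_L) = 267.8 / (267.8 + 4650) = 0.05446.
So the output falls by 5.45 %.

5.45 %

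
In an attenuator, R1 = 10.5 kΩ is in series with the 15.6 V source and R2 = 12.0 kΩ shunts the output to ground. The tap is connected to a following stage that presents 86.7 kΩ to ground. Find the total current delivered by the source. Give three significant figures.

R2‖R_L = 10.54 kΩ, so the source sees R1 + R2‖R_L = 21.04 kΩ.
I = 15.6 V / 21.04 kΩ = 0.741 mA.

I ≈ 0.741 mA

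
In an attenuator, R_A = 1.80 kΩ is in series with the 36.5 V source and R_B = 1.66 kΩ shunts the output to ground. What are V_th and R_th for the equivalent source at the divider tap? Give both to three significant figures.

V_th is the open-circuit tap voltage: 36.5 × 1.66/(1.80 + 1.66) = 17.5 V.
With the supply zeroed, R_A and R_B appear in parallel from the tap: R_th = R_A‖R_B = (1.80 × 1.66)/3.460 = 864 Ω.

V_th = 17.5 V, R_th = 864 Ω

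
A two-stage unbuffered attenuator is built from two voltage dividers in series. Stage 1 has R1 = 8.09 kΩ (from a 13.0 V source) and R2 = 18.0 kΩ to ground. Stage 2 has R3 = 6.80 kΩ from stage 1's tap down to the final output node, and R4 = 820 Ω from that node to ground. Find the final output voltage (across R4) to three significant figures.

V_out ≈ 0.557 V

Stage 2 presents R3+R4 = 7620 Ω as a load on stage 1's tap.
Stage 1's lower leg becomes R2‖(R3+R4) = 5354 Ω, so V_mid = 13.0 × 5354/13440 = 5.177 V.
Stage 2 is itself unloaded: V_out = V_mid × R4/(R3+R4) = 5.177 × 820/7620 = 0.557 V.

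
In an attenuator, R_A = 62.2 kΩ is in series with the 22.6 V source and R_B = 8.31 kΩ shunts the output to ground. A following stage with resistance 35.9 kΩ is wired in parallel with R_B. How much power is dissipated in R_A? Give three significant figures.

Total resistance from the source is R_A + (R_B‖R_L) = 68.95 kΩ, so I = 22.6/68.95 kΩ = 0.3278 mA.
P = I²·R_A = (0.3278 mA)² × 62.2 kΩ = 6.68 mW.

P ≈ 6.68 mW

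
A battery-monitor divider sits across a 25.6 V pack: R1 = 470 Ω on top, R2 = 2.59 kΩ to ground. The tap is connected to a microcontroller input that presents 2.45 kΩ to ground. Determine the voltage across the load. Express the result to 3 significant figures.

V_out ≈ 18.6 V

The load sits in parallel with R2: R2‖R_L = (2590 × 2450) / (2590 + 2450) = 1259 Ω.
V_out = 25.6 × 1259 / (470 + 1259) = 25.6 × 1259/1729 = 18.6 V.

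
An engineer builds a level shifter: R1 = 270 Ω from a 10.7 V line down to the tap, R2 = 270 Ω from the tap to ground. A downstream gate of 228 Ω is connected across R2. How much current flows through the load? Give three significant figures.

I_L ≈ 14.7 mA

R2‖R_L = 123.6 Ω; V_out = 10.7 × 123.6/393.6 = 3.360 V.
I_L = V_out / R_L = 3.360 / 228 Ω = 14.7 mA.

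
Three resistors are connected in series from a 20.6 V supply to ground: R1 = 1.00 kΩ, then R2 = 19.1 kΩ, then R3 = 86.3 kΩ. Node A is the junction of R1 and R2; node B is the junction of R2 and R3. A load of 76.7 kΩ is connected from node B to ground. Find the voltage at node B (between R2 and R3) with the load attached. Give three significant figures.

V ≈ 13.8 V

At node B, R3 is in parallel with the load: R3‖R_L = 40.61 kΩ.
Below node A the resistance is R2 + (R3‖R_L) = 59.71 kΩ, so V_A = 20.6 × 59.71/60.71 = 20.26 V.
Then V_B = V_A × (R3‖R_L)/(R2 + R3‖R_L) = 20.26 × 40.61/59.71 = 13.8 V.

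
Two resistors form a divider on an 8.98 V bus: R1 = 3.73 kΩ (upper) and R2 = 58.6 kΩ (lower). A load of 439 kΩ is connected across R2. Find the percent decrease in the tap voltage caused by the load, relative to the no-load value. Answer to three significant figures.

The divider's output (Thévenin) resistance is R1‖R2 = 3.507 kΩ.
Fractional drop under load = R_th/(R_th + R_L) = 3.507 / (3.507 + 439) = 0.007925.
So the output falls by 0.792 %.

0.792 %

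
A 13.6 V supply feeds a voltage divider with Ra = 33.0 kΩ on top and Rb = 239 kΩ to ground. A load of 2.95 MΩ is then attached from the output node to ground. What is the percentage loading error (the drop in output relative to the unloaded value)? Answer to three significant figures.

0.973 %

The divider's output (Thévenin) resistance is Ra‖Rb = 29.00 kΩ.
Fractional drop under load = R_th/(R_th + R_L) = 29.00 / (29.00 + 2950) = 0.009734.
So the output falls by 0.973 %.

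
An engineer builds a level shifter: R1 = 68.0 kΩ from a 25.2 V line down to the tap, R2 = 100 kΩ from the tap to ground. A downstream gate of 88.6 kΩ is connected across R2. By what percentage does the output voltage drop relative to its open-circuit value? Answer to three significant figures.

31.4 %

Unloaded V = 25.2 × 100/168.0 = 15.00 V.
Loaded: R2‖R_L = 46.98 kΩ, giving V = 25.2 × 46.98/115.0 = 10.30 V.
Drop = (15.00 − 10.30) / 15.00 = 31.4 %.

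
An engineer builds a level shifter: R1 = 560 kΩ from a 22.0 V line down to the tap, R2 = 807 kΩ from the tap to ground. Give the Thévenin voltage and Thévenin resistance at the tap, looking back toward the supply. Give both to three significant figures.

V_th is the open-circuit tap voltage: 22.0 × 807/(560 + 807) = 13.0 V.
With the supply zeroed, R1 and R2 appear in parallel from the tap: R_th = R1‖R2 = (560 × 807)/1367 = 331 kΩ.

V_th = 13.0 V, R_th = 331 kΩ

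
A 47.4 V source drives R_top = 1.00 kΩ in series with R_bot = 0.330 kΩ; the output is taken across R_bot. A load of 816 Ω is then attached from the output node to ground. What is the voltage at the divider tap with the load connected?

V_out ≈ 9.02 V

The load sits in parallel with R_bot: R_bot‖R_L = (330 × 816) / (330 + 816) = 235.0 Ω.
V_out = 47.4 × 235.0 / (1000 + 235.0) = 47.4 × 235.0/1235 = 9.02 V.
(Unloaded it would have been 11.8 V.)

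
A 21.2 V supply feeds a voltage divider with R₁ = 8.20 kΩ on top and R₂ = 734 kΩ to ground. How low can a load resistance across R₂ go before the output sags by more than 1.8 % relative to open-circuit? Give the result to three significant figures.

Output resistance R_th = R₁‖R₂ = (8.20 × 734)/742.2 = 8.109 kΩ.
The fractional drop is R_th/(R_th + R_L); requiring this ≤ 0.0180 gives R_L ≥ R_th(1/0.0180 − 1) = 8.109 × 54.56 = 442 kΩ.

R_L(min) ≈ 442 kΩ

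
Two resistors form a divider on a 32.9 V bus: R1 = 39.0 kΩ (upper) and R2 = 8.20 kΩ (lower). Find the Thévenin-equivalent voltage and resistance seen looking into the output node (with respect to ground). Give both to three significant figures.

V_th = 5.72 V, R_th = 6.78 kΩ

V_th is the open-circuit tap voltage: 32.9 × 8.20/(39.0 + 8.20) = 5.72 V.
With the supply zeroed, R1 and R2 appear in parallel from the tap: R_th = R1‖R2 = (39.0 × 8.20)/47.20 = 6.78 kΩ.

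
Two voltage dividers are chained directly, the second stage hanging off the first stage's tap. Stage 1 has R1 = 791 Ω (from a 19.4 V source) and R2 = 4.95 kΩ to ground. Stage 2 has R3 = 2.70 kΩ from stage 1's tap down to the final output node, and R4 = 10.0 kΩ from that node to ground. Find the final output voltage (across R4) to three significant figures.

V_out ≈ 12.5 V

Stage 2 presents R3+R4 = 12700 Ω as a load on stage 1's tap.
Stage 1's lower leg becomes R2‖(R3+R4) = 3562 Ω, so V_mid = 19.4 × 3562/4353 = 15.87 V.
Stage 2 is itself unloaded: V_out = V_mid × R4/(R3+R4) = 15.87 × 10000/12700 = 12.5 V.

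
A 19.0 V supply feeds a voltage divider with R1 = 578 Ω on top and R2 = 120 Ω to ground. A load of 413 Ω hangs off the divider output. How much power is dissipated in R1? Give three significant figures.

Total resistance from the source is R1 + (R2‖R_L) = 671.0 Ω, so I = 19.0/671.0 Ω = 28.32 mA.
P = I²·R1 = (28.32 mA)² × 578 Ω = 463 mW.

P ≈ 463 mW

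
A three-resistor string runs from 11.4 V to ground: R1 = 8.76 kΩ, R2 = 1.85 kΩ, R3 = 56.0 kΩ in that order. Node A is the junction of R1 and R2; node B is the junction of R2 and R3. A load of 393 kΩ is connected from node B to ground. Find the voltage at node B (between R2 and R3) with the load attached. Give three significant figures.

At node B, R3 is in parallel with the load: R3‖R_L = 49.02 kΩ.
Below node A the resistance is R2 + (R3‖R_L) = 50.87 kΩ, so V_A = 11.4 × 50.87/59.63 = 9.725 V.
Then V_B = V_A × (R3‖R_L)/(R2 + R3‖R_L) = 9.725 × 49.02/50.87 = 9.37 V.

V ≈ 9.37 V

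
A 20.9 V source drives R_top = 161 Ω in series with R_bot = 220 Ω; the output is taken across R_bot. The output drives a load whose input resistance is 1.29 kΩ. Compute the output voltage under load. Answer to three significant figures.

The load sits in parallel with R_bot: R_bot‖R_L = (220 × 1290) / (220 + 1290) = 187.9 Ω.
V_out = 20.9 × 187.9 / (161 + 187.9) = 20.9 × 187.9/348.9 = 11.3 V.
(Unloaded it would have been 12.1 V.)

V_out ≈ 11.3 V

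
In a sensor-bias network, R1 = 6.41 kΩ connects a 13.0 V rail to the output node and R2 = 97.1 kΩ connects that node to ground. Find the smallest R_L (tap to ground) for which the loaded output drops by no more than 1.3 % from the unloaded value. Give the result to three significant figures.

R_L(min) ≈ 457 kΩ

Output resistance R_th = R1‖R2 = (6.41 × 97.1)/103.5 = 6.013 kΩ.
The fractional drop is R_th/(R_th + R_L); requiring this ≤ 0.0130 gives R_L ≥ R_th(1/0.0130 − 1) = 6.013 × 75.92 = 457 kΩ.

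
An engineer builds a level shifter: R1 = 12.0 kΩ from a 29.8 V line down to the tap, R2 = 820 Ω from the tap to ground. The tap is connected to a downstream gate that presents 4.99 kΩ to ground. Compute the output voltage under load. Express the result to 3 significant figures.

The load sits in parallel with R2: R2‖R_L = (820 × 4990) / (820 + 4990) = 704.3 Ω.
V_out = 29.8 × 704.3 / (12000 + 704.3) = 29.8 × 704.3/12700 = 1.65 V.
(Unloaded it would have been 1.91 V.)

V_out ≈ 1.65 V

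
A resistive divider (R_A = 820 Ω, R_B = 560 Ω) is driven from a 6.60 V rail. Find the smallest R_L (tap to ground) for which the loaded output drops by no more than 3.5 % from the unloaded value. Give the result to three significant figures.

Output resistance R_th = R_A‖R_B = (820 × 560)/1380 = 332.8 Ω.
The fractional drop is R_th/(R_th + R_L); requiring this ≤ 0.0350 gives R_L ≥ R_th(1/0.0350 − 1) = 332.8 × 27.57 = 9.17 kΩ.

R_L(min) ≈ 9.17 kΩ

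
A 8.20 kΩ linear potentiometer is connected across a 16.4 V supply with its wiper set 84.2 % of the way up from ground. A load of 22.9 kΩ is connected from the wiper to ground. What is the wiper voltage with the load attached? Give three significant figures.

The wiper splits the pot into (1−α)R = 1.296 kΩ above and αR = 6.904 kΩ below.
Lower section ‖ load = 5.305 kΩ.
V_wiper = 16.4 × 5.305/(1.296 + 5.305) = 13.2 V.

V ≈ 13.2 V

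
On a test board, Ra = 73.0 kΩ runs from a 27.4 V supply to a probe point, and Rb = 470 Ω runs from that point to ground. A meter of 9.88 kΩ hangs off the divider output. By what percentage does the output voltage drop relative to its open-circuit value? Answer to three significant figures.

The divider's output (Thévenin) resistance is Ra‖Rb = 467.0 Ω.
Fractional drop under load = R_th/(R_th + R_L) = 467.0 / (467.0 + 9880) = 0.04513.
So the output falls by 4.51 %.

4.51 %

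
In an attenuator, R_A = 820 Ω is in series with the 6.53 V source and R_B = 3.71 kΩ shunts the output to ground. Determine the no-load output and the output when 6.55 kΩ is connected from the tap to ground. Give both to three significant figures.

Open-circuit: V = 6.53 × 3710/(820 + 3710) = 5.35 V.
With the load, R_B becomes R_B‖R_L = 2368 Ω, so V = 6.53 × 2368/3188 = 4.85 V.

Unloaded: 5.35 V; loaded: 4.85 V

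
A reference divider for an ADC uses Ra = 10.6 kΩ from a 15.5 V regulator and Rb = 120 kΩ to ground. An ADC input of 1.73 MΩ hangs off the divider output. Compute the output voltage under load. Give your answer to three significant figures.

The load sits in parallel with Rb: Rb‖R_L = (120 × 1730) / (120 + 1730) = 112.2 kΩ.
V_out = 15.5 × 112.2 / (10.6 + 112.2) = 15.5 × 112.2/122.8 = 14.2 V.

V_out ≈ 14.2 V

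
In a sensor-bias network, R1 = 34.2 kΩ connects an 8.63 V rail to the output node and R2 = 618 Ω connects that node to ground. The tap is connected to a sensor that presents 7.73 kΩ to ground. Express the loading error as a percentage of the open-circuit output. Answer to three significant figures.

The divider's output (Thévenin) resistance is R1‖R2 = 607.0 Ω.
Fractional drop under load = R_th/(R_th + R_L) = 607.0 / (607.0 + 7730) = 0.07281.
So the output falls by 7.28 %.

7.28 %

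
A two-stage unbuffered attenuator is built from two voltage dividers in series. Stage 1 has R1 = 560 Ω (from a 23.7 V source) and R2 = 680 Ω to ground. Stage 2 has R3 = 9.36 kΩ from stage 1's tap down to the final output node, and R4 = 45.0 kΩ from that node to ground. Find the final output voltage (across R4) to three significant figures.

Stage 2 presents R3+R4 = 54360 Ω as a load on stage 1's tap.
Stage 1's lower leg becomes R2‖(R3+R4) = 671.6 Ω, so V_mid = 23.7 × 671.6/1232 = 12.92 V.
Stage 2 is itself unloaded: V_out = V_mid × R4/(R3+R4) = 12.92 × 45000/54360 = 10.7 V.

V_out ≈ 10.7 V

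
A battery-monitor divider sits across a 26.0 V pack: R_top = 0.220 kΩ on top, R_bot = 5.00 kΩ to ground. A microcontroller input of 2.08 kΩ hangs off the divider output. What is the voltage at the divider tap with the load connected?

The load sits in parallel with R_bot: R_bot‖R_L = (5000 × 2080) / (5000 + 2080) = 1469 Ω.
V_out = 26.0 × 1469 / (220 + 1469) = 26.0 × 1469/1689 = 22.6 V.

V_out ≈ 22.6 V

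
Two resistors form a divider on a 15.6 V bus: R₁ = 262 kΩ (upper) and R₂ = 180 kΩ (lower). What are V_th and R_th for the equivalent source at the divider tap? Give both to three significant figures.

V_th = 6.35 V, R_th = 107 kΩ

V_th is the open-circuit tap voltage: 15.6 × 180/(262 + 180) = 6.35 V.
With the supply zeroed, R₁ and R₂ appear in parallel from the tap: R_th = R₁‖R₂ = (262 × 180)/442.0 = 107 kΩ.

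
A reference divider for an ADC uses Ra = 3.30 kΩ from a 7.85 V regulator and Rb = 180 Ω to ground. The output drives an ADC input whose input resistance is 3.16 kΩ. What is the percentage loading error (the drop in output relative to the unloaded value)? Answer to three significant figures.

5.12 %

The divider's output (Thévenin) resistance is Ra‖Rb = 170.7 Ω.
Fractional drop under load = R_th/(R_th + R_L) = 170.7 / (170.7 + 3160) = 0.05125.
So the output falls by 5.12 %.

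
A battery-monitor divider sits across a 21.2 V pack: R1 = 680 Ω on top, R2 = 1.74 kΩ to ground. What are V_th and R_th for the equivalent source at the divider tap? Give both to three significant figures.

V_th = 15.2 V, R_th = 489 Ω

V_th is the open-circuit tap voltage: 21.2 × 1740/(680 + 1740) = 15.2 V.
With the supply zeroed, R1 and R2 appear in parallel from the tap: R_th = R1‖R2 = (680 × 1740)/2420 = 489 Ω.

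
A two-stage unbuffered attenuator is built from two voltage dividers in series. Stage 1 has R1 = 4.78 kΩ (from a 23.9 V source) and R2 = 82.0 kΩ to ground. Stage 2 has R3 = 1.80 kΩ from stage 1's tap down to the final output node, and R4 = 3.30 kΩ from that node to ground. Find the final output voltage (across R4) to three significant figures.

Stage 2 presents R3+R4 = 5.100 kΩ as a load on stage 1's tap.
Stage 1's lower leg becomes R2‖(R3+R4) = 4.801 kΩ, so V_mid = 23.9 × 4.801/9.581 = 11.98 V.
Stage 2 is itself unloaded: V_out = V_mid × R4/(R3+R4) = 11.98 × 3.30/5.100 = 7.75 V.

V_out ≈ 7.75 V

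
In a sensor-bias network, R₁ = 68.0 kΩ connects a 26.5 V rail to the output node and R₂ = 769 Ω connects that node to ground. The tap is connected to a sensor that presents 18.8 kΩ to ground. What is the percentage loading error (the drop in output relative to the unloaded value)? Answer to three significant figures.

3.89 %

The divider's output (Thévenin) resistance is R₁‖R₂ = 760.4 Ω.
Fractional drop under load = R_th/(R_th + R_L) = 760.4 / (760.4 + 18800) = 0.03887.
So the output falls by 3.89 %.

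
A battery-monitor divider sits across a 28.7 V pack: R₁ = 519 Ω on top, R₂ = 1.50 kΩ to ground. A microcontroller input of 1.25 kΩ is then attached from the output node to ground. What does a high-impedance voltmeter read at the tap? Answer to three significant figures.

V_out ≈ 16.3 V

The load sits in parallel with R₂: R₂‖R_L = (1500 × 1250) / (1500 + 1250) = 681.8 Ω.
V_out = 28.7 × 681.8 / (519 + 681.8) = 28.7 × 681.8/1201 = 16.3 V.
(Unloaded it would have been 21.3 V.)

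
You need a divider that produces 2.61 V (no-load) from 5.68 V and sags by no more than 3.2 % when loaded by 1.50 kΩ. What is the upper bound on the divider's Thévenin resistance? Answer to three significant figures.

R_th ≤ 49.6 Ω

Loading drop = R_th/(R_th + R_L) ≤ 0.0320, so R_th ≤ R_L · ε/(1−ε) = 1.50 kΩ × 0.0320/0.9680 = 49.6 Ω.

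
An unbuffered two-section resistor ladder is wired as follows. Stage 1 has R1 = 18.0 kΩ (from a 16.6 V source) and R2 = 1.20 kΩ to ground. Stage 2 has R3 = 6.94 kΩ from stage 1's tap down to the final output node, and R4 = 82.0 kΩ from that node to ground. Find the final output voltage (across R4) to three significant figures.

V_out ≈ 0.945 V

Stage 2 presents R3+R4 = 88.94 kΩ as a load on stage 1's tap.
Stage 1's lower leg becomes R2‖(R3+R4) = 1.184 kΩ, so V_mid = 16.6 × 1.184/19.18 = 1.025 V.
Stage 2 is itself unloaded: V_out = V_mid × R4/(R3+R4) = 1.025 × 82.0/88.94 = 0.945 V.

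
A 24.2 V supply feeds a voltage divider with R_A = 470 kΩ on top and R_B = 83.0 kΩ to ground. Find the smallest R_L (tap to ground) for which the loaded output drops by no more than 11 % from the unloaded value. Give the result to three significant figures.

Output resistance R_th = R_A‖R_B = (470 × 83.0)/553.0 = 70.54 kΩ.
The fractional drop is R_th/(R_th + R_L); requiring this ≤ 0.110 gives R_L ≥ R_th(1/0.110 − 1) = 70.54 × 8.091 = 571 kΩ.

R_L(min) ≈ 571 kΩ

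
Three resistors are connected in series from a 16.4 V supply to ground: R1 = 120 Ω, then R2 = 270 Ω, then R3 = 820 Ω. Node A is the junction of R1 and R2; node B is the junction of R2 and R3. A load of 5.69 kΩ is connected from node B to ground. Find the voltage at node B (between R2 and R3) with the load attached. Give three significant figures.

At node B, R3 is in parallel with the load: R3‖R_L = 716.7 Ω.
Below node A the resistance is R2 + (R3‖R_L) = 986.7 Ω, so V_A = 16.4 × 986.7/1107 = 14.62 V.
Then V_B = V_A × (R3‖R_L)/(R2 + R3‖R_L) = 14.62 × 716.7/986.7 = 10.6 V.

V ≈ 10.6 V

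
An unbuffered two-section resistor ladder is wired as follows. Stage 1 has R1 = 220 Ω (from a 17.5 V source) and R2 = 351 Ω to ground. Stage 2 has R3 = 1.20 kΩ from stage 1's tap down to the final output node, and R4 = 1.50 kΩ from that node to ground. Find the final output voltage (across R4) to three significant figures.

V_out ≈ 5.69 V

Stage 2 presents R3+R4 = 2700 Ω as a load on stage 1's tap.
Stage 1's lower leg becomes R2‖(R3+R4) = 310.6 Ω, so V_mid = 17.5 × 310.6/530.6 = 10.24 V.
Stage 2 is itself unloaded: V_out = V_mid × R4/(R3+R4) = 10.24 × 1500/2700 = 5.69 V.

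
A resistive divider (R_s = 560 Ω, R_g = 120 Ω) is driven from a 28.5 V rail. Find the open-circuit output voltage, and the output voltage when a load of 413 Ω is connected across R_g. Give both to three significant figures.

Unloaded: 5.03 V; loaded: 4.06 V

Open-circuit: V = 28.5 × 120/(560 + 120) = 5.03 V.
With the load, R_g becomes R_g‖R_L = 92.98 Ω, so V = 28.5 × 92.98/653.0 = 4.06 V.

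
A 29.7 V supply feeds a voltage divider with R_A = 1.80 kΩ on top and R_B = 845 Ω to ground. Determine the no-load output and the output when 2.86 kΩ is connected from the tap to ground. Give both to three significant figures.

Open-circuit: V = 29.7 × 845/(1800 + 845) = 9.49 V.
With the load, R_B becomes R_B‖R_L = 652.3 Ω, so V = 29.7 × 652.3/2452 = 7.90 V.

Unloaded: 9.49 V; loaded: 7.90 V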